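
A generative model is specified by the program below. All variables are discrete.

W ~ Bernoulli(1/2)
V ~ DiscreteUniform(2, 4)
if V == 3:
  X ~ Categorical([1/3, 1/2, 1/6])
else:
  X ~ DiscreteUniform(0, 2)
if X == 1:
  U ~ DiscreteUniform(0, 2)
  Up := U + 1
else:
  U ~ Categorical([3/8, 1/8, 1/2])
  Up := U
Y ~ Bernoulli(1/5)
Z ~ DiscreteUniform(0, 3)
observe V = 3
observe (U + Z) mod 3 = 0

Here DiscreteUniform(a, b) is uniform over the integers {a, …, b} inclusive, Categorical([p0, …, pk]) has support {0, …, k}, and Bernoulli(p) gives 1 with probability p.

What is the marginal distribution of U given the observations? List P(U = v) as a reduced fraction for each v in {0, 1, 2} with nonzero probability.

P(U=0) = 34/65, P(U=1) = 11/65, P(U=2) = 4/13

Enumerate traces; 48 have nonzero weight after conditioning:
  (W=0, V=3, X=0, U=0, Y=0, Z=0) weight 1/240
  (W=0, V=3, X=0, U=0, Y=0, Z=3) weight 1/240
  (W=0, V=3, X=0, U=0, Y=1, Z=0) weight 1/960
  (W=0, V=3, X=0, U=0, Y=1, Z=3) weight 1/960
  (W=0, V=3, X=0, U=1, Y=0, Z=2) weight 1/720
  (W=0, V=3, X=0, U=1, Y=1, Z=2) weight 1/2880
  (W=0, V=3, X=0, U=2, Y=0, Z=1) weight 1/180
  (W=0, V=3, X=0, U=2, Y=1, Z=1) weight 1/720
  … 40 more
Group by U:
  weight(U=0) = 17/288
  weight(U=1) = 11/576
  weight(U=2) = 5/144
Total weight = 17/288 + 11/576 + 5/144 = 65/576
P(U=0 | obs) = 17/288 / 65/576 = 34/65
P(U=1 | obs) = 11/576 / 65/576 = 11/65
P(U=2 | obs) = 5/144 / 65/576 = 4/13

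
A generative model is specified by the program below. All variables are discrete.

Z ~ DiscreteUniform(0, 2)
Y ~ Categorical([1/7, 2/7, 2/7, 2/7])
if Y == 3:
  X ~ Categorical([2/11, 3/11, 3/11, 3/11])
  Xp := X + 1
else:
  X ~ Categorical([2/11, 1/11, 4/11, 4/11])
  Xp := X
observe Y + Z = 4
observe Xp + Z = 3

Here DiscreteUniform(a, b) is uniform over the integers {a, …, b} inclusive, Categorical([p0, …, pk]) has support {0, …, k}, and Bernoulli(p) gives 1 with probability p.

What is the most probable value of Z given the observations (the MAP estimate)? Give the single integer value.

Enumerate traces; 2 have nonzero weight after conditioning:
  (Z=1, Y=3, X=1) weight 2/77
  (Z=2, Y=2, X=1) weight 2/231
Group by Z:
  weight(Z=1) = 2/77
  weight(Z=2) = 2/231
Total weight = 2/77 + 2/231 = 8/231
P(Z=1 | obs) = 2/77 / 8/231 = 3/4
P(Z=2 | obs) = 2/231 / 8/231 = 1/4
argmax = 1

argmax_v P(Z = v | obs) = 1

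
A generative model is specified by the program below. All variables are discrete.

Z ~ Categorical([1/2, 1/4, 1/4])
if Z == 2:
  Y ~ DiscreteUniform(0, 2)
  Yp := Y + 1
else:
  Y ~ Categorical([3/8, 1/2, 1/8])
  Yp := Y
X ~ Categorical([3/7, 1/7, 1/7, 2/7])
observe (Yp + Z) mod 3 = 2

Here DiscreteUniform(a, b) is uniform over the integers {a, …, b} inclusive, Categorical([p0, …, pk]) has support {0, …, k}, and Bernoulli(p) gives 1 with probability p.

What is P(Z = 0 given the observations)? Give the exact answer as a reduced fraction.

P(Z = 0 | obs) = 3/13

Enumerate traces; 12 have nonzero weight after conditioning:
  (Z=0, Y=2, X=0) weight 3/112
  (Z=0, Y=2, X=1) weight 1/112
  (Z=0, Y=2, X=2) weight 1/112
  (Z=0, Y=2, X=3) weight 1/56
  (Z=1, Y=1, X=0) weight 3/56
  (Z=1, Y=1, X=1) weight 1/56
  (Z=1, Y=1, X=2) weight 1/56
  (Z=1, Y=1, X=3) weight 1/28
  (Z=2, Y=2, X=0) weight 1/28
  … 3 more
Group by Z:
  weight(Z=0) = 1/16
  weight(Z=1) = 1/8
  weight(Z=2) = 1/12
Total weight = 1/16 + 1/8 + 1/12 = 13/48
P(Z=0 | obs) = 1/16 / 13/48 = 3/13
P(Z=1 | obs) = 1/8 / 13/48 = 6/13
P(Z=2 | obs) = 1/12 / 13/48 = 4/13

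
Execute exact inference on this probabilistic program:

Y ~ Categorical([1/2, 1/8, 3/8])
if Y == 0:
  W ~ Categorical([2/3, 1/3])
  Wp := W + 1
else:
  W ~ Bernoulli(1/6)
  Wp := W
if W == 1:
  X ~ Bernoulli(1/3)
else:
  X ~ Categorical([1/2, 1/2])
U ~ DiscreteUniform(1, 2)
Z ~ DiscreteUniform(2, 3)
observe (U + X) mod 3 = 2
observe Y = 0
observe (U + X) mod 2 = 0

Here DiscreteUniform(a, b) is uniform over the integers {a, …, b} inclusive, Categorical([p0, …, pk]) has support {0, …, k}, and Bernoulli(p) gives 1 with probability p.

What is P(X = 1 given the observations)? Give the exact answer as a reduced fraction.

Enumerate traces; 8 have nonzero weight after conditioning:
  (Y=0, W=0, X=0, U=2, Z=2) weight 1/24
  (Y=0, W=0, X=0, U=2, Z=3) weight 1/24
  (Y=0, W=0, X=1, U=1, Z=2) weight 1/24
  (Y=0, W=0, X=1, U=1, Z=3) weight 1/24
  (Y=0, W=1, X=0, U=2, Z=2) weight 1/36
  (Y=0, W=1, X=0, U=2, Z=3) weight 1/36
  (Y=0, W=1, X=1, U=1, Z=2) weight 1/72
  (Y=0, W=1, X=1, U=1, Z=3) weight 1/72
Group by X:
  weight(X=0) = 5/36
  weight(X=1) = 1/9
Total weight = 5/36 + 1/9 = 1/4
P(X=0 | obs) = 5/36 / 1/4 = 5/9
P(X=1 | obs) = 1/9 / 1/4 = 4/9

P(X = 1 | obs) = 4/9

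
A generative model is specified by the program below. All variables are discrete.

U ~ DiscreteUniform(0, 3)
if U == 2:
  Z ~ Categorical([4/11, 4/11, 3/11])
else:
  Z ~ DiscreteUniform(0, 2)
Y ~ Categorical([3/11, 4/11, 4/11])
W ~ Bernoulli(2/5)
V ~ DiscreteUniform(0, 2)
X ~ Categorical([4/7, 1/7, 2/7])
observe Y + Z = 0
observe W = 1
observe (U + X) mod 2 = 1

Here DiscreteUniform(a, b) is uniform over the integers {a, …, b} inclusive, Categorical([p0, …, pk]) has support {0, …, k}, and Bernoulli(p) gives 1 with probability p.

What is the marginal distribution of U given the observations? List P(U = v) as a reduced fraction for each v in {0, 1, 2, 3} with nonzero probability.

P(U=0) = 11/155, P(U=1) = 66/155, P(U=2) = 12/155, P(U=3) = 66/155

Enumerate traces; 18 have nonzero weight after conditioning:
  (U=0, Z=0, Y=0, W=1, V=0, X=1) weight 1/2310
  (U=0, Z=0, Y=0, W=1, V=1, X=1) weight 1/2310
  (U=0, Z=0, Y=0, W=1, V=2, X=1) weight 1/2310
  (U=1, Z=0, Y=0, W=1, V=0, X=0) weight 2/1155
  (U=1, Z=0, Y=0, W=1, V=0, X=2) weight 1/1155
  (U=1, Z=0, Y=0, W=1, V=1, X=0) weight 2/1155
  (U=1, Z=0, Y=0, W=1, V=1, X=2) weight 1/1155
  (U=1, Z=0, Y=0, W=1, V=2, X=0) weight 2/1155
  (U=2, Z=0, Y=0, W=1, V=0, X=1) weight 2/4235
  (U=3, Z=0, Y=0, W=1, V=0, X=0) weight 2/1155
  … 8 more
Group by U:
  weight(U=0) = 1/770
  weight(U=1) = 3/385
  weight(U=2) = 6/4235
  weight(U=3) = 3/385
Total weight = 1/770 + 3/385 + 6/4235 + 3/385 = 31/1694
P(U=0 | obs) = 1/770 / 31/1694 = 11/155
P(U=1 | obs) = 3/385 / 31/1694 = 66/155
P(U=2 | obs) = 6/4235 / 31/1694 = 12/155
P(U=3 | obs) = 3/385 / 31/1694 = 66/155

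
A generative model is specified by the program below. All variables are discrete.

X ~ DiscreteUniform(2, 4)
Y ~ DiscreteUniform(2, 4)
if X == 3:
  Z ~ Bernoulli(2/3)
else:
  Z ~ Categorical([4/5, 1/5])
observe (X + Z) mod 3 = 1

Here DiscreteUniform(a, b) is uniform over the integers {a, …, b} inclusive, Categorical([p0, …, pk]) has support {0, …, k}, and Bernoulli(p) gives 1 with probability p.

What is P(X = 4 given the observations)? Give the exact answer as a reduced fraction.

P(X = 4 | obs) = 6/11

Enumerate traces; 6 have nonzero weight after conditioning:
  (X=3, Y=2, Z=1) weight 2/27
  (X=3, Y=3, Z=1) weight 2/27
  (X=3, Y=4, Z=1) weight 2/27
  (X=4, Y=2, Z=0) weight 4/45
  (X=4, Y=3, Z=0) weight 4/45
  (X=4, Y=4, Z=0) weight 4/45
Group by X:
  weight(X=3) = 2/9
  weight(X=4) = 4/15
Total weight = 2/9 + 4/15 = 22/45
P(X=3 | obs) = 2/9 / 22/45 = 5/11
P(X=4 | obs) = 4/15 / 22/45 = 6/11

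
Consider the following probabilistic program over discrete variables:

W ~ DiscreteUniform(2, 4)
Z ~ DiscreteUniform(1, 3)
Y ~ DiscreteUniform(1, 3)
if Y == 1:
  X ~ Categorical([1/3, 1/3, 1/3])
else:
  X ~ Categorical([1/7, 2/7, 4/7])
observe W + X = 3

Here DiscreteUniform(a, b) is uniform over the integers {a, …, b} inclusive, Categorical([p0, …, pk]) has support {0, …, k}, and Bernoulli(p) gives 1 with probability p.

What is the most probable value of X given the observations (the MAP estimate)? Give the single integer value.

Enumerate traces; 18 have nonzero weight after conditioning:
  (W=2, Z=1, Y=1, X=1) weight 1/81
  (W=2, Z=1, Y=2, X=1) weight 2/189
  (W=2, Z=1, Y=3, X=1) weight 2/189
  (W=2, Z=2, Y=1, X=1) weight 1/81
  (W=2, Z=2, Y=2, X=1) weight 2/189
  (W=2, Z=2, Y=3, X=1) weight 2/189
  (W=2, Z=3, Y=1, X=1) weight 1/81
  (W=2, Z=3, Y=2, X=1) weight 2/189
  (W=3, Z=1, Y=1, X=0) weight 1/81
  … 9 more
Group by X:
  weight(X=0) = 13/189
  weight(X=1) = 19/189
Total weight = 13/189 + 19/189 = 32/189
P(X=0 | obs) = 13/189 / 32/189 = 13/32
P(X=1 | obs) = 19/189 / 32/189 = 19/32
argmax = 1

argmax_v P(X = v | obs) = 1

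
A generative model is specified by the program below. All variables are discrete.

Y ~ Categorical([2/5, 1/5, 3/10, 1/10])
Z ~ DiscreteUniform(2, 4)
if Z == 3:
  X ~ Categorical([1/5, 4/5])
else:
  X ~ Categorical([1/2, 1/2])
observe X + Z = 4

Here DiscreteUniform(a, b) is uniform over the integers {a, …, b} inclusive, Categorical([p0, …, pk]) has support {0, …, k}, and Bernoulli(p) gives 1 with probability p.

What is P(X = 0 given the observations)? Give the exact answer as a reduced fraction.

P(X = 0 | obs) = 5/13

Enumerate traces; 8 have nonzero weight after conditioning:
  (Y=0, Z=3, X=1) weight 8/75
  (Y=0, Z=4, X=0) weight 1/15
  (Y=1, Z=3, X=1) weight 4/75
  (Y=1, Z=4, X=0) weight 1/30
  (Y=2, Z=3, X=1) weight 2/25
  (Y=2, Z=4, X=0) weight 1/20
  (Y=3, Z=3, X=1) weight 2/75
  (Y=3, Z=4, X=0) weight 1/60
Group by X:
  weight(X=0) = 1/6
  weight(X=1) = 4/15
Total weight = 1/6 + 4/15 = 13/30
P(X=0 | obs) = 1/6 / 13/30 = 5/13
P(X=1 | obs) = 4/15 / 13/30 = 8/13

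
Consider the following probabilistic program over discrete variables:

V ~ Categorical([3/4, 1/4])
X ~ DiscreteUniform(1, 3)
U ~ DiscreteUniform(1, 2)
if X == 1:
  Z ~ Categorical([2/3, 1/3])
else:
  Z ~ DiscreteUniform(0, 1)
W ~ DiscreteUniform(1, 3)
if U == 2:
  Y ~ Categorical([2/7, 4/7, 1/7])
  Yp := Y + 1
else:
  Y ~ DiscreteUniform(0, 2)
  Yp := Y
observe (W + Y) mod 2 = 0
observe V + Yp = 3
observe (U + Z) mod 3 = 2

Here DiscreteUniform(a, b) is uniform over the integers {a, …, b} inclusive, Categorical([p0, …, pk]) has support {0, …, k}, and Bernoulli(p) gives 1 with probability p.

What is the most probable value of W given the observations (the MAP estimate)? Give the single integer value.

Enumerate traces; 12 have nonzero weight after conditioning:
  (V=0, X=1, U=2, Z=0, W=2, Y=2) weight 1/252
  (V=0, X=2, U=2, Z=0, W=2, Y=2) weight 1/336
  (V=0, X=3, U=2, Z=0, W=2, Y=2) weight 1/336
  (V=1, X=1, U=1, Z=1, W=2, Y=2) weight 1/648
  (V=1, X=1, U=2, Z=0, W=1, Y=1) weight 1/189
  (V=1, X=1, U=2, Z=0, W=3, Y=1) weight 1/189
  (V=1, X=2, U=1, Z=1, W=2, Y=2) weight 1/432
  (V=1, X=2, U=2, Z=0, W=1, Y=1) weight 1/252
  … 4 more
Group by W:
  weight(W=1) = 5/378
  weight(W=2) = 73/4536
  weight(W=3) = 5/378
Total weight = 5/378 + 73/4536 + 5/378 = 193/4536
P(W=1 | obs) = 5/378 / 193/4536 = 60/193
P(W=2 | obs) = 73/4536 / 193/4536 = 73/193
P(W=3 | obs) = 5/378 / 193/4536 = 60/193
argmax = 2

argmax_v P(W = v | obs) = 2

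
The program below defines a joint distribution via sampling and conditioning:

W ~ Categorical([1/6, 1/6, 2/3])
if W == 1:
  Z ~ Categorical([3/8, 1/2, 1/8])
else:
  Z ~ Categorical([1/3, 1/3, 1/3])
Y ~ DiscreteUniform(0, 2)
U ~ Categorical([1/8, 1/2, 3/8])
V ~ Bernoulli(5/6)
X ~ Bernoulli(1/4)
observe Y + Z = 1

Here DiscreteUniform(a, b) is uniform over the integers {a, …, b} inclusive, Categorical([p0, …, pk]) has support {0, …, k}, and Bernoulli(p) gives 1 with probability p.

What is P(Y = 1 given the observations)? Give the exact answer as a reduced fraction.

Enumerate traces; 72 have nonzero weight after conditioning:
  (W=0, Z=0, Y=1, U=0, V=0, X=0) weight 1/3456
  (W=0, Z=0, Y=1, U=0, V=0, X=1) weight 1/10368
  (W=0, Z=0, Y=1, U=0, V=1, X=0) weight 5/3456
  (W=0, Z=0, Y=1, U=0, V=1, X=1) weight 5/10368
  (W=0, Z=0, Y=1, U=1, V=0, X=0) weight 1/864
  (W=0, Z=0, Y=1, U=1, V=0, X=1) weight 1/2592
  (W=0, Z=0, Y=1, U=1, V=1, X=0) weight 5/864
  (W=0, Z=0, Y=1, U=1, V=1, X=1) weight 5/2592
  (W=0, Z=1, Y=0, U=0, V=0, X=0) weight 1/3456
  … 63 more
Group by Y:
  weight(Y=0) = 13/108
  weight(Y=1) = 49/432
Total weight = 13/108 + 49/432 = 101/432
P(Y=0 | obs) = 13/108 / 101/432 = 52/101
P(Y=1 | obs) = 49/432 / 101/432 = 49/101

P(Y = 1 | obs) = 49/101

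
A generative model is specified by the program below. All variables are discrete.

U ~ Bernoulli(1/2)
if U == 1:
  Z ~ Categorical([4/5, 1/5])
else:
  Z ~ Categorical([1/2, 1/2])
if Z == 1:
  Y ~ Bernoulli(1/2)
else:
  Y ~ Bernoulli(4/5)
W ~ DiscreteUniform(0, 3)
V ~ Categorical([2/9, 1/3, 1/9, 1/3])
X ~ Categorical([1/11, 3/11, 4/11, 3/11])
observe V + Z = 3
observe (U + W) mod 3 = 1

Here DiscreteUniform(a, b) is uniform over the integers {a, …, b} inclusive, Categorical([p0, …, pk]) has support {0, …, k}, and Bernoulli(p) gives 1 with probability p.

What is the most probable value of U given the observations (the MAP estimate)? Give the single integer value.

argmax_v P(U = v | obs) = 1

Enumerate traces; 48 have nonzero weight after conditioning:
  (U=0, Z=0, Y=0, W=1, V=3, X=0) weight 1/2640
  (U=0, Z=0, Y=0, W=1, V=3, X=1) weight 1/880
  (U=0, Z=0, Y=0, W=1, V=3, X=2) weight 1/660
  (U=0, Z=0, Y=0, W=1, V=3, X=3) weight 1/880
  (U=0, Z=0, Y=1, W=1, V=3, X=0) weight 1/660
  (U=0, Z=0, Y=1, W=1, V=3, X=1) weight 1/220
  (U=0, Z=0, Y=1, W=1, V=3, X=2) weight 1/165
  (U=0, Z=0, Y=1, W=1, V=3, X=3) weight 1/220
  (U=1, Z=0, Y=0, W=0, V=3, X=0) weight 1/1650
  … 39 more
Group by U:
  weight(U=0) = 1/36
  weight(U=1) = 13/180
Total weight = 1/36 + 13/180 = 1/10
P(U=0 | obs) = 1/36 / 1/10 = 5/18
P(U=1 | obs) = 13/180 / 1/10 = 13/18
argmax = 1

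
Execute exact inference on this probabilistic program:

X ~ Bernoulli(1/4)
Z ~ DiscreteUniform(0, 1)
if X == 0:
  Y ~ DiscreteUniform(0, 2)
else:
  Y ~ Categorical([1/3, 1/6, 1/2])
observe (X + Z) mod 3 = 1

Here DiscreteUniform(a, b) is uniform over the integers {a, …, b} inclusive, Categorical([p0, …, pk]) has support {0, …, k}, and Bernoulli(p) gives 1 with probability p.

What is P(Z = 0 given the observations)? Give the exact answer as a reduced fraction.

Enumerate traces; 6 have nonzero weight after conditioning:
  (X=0, Z=1, Y=0) weight 1/8
  (X=0, Z=1, Y=1) weight 1/8
  (X=0, Z=1, Y=2) weight 1/8
  (X=1, Z=0, Y=0) weight 1/24
  (X=1, Z=0, Y=1) weight 1/48
  (X=1, Z=0, Y=2) weight 1/16
Group by Z:
  weight(Z=0) = 1/8
  weight(Z=1) = 3/8
Total weight = 1/8 + 3/8 = 1/2
P(Z=0 | obs) = 1/8 / 1/2 = 1/4
P(Z=1 | obs) = 3/8 / 1/2 = 3/4

P(Z = 0 | obs) = 1/4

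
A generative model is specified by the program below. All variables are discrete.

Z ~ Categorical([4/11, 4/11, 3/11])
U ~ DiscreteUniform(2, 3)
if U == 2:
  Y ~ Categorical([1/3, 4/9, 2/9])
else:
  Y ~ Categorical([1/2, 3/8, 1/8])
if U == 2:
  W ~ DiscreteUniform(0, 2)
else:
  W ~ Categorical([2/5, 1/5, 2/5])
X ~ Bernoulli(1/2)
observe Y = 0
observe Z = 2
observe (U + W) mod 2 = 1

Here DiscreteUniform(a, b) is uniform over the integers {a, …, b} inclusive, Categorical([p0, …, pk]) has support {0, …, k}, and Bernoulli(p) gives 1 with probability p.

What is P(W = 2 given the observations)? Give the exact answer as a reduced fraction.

Enumerate traces; 6 have nonzero weight after conditioning:
  (Z=2, U=2, Y=0, W=1, X=0) weight 1/132
  (Z=2, U=2, Y=0, W=1, X=1) weight 1/132
  (Z=2, U=3, Y=0, W=0, X=0) weight 3/220
  (Z=2, U=3, Y=0, W=0, X=1) weight 3/220
  (Z=2, U=3, Y=0, W=2, X=0) weight 3/220
  (Z=2, U=3, Y=0, W=2, X=1) weight 3/220
Group by W:
  weight(W=0) = 3/110
  weight(W=1) = 1/66
  weight(W=2) = 3/110
Total weight = 3/110 + 1/66 + 3/110 = 23/330
P(W=0 | obs) = 3/110 / 23/330 = 9/23
P(W=1 | obs) = 1/66 / 23/330 = 5/23
P(W=2 | obs) = 3/110 / 23/330 = 9/23

P(W = 2 | obs) = 9/23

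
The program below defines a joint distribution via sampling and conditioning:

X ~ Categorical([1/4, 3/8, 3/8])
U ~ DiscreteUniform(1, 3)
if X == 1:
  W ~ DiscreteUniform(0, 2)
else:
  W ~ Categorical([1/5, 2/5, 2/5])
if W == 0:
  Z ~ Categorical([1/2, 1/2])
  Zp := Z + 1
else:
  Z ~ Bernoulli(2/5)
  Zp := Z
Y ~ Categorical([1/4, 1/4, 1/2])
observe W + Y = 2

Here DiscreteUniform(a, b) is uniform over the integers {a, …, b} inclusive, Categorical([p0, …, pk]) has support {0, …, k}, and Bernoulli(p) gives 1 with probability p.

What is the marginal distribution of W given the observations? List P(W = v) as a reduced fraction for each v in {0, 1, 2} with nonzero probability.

P(W=0) = 2/5, P(W=1) = 3/10, P(W=2) = 3/10

Enumerate traces; 54 have nonzero weight after conditioning:
  (X=0, U=1, W=0, Z=0, Y=2) weight 1/240
  (X=0, U=1, W=0, Z=1, Y=2) weight 1/240
  (X=0, U=1, W=1, Z=0, Y=1) weight 1/200
  (X=0, U=1, W=1, Z=1, Y=1) weight 1/300
  (X=0, U=1, W=2, Z=0, Y=0) weight 1/200
  (X=0, U=1, W=2, Z=1, Y=0) weight 1/300
  (X=0, U=2, W=0, Z=0, Y=2) weight 1/240
  (X=0, U=2, W=0, Z=1, Y=2) weight 1/240
  … 46 more
Group by W:
  weight(W=0) = 1/8
  weight(W=1) = 3/32
  weight(W=2) = 3/32
Total weight = 1/8 + 3/32 + 3/32 = 5/16
P(W=0 | obs) = 1/8 / 5/16 = 2/5
P(W=1 | obs) = 3/32 / 5/16 = 3/10
P(W=2 | obs) = 3/32 / 5/16 = 3/10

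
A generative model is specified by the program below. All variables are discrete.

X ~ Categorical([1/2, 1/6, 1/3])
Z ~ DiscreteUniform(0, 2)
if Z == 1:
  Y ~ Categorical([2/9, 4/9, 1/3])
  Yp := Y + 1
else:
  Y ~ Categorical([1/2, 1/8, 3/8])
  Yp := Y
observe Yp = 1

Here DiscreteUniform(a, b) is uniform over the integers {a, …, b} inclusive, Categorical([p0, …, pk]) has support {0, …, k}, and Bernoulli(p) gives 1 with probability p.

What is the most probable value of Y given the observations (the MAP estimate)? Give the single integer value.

Enumerate traces; 9 have nonzero weight after conditioning:
  (X=0, Z=0, Y=1) weight 1/48
  (X=0, Z=1, Y=0) weight 1/27
  (X=0, Z=2, Y=1) weight 1/48
  (X=1, Z=0, Y=1) weight 1/144
  (X=1, Z=1, Y=0) weight 1/81
  (X=1, Z=2, Y=1) weight 1/144
  (X=2, Z=0, Y=1) weight 1/72
  (X=2, Z=1, Y=0) weight 2/81
  … 1 more
Group by Y:
  weight(Y=0) = 2/27
  weight(Y=1) = 1/12
Total weight = 2/27 + 1/12 = 17/108
P(Y=0 | obs) = 2/27 / 17/108 = 8/17
P(Y=1 | obs) = 1/12 / 17/108 = 9/17
argmax = 1

argmax_v P(Y = v | obs) = 1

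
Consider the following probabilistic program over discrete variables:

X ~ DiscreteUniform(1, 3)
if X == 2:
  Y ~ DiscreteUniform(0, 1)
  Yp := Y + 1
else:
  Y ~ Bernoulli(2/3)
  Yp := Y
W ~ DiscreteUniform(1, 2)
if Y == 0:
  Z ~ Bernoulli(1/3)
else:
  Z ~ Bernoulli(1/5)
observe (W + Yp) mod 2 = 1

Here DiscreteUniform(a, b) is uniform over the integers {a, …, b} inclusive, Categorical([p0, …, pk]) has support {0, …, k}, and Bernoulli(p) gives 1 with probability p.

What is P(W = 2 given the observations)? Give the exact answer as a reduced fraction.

Enumerate traces; 12 have nonzero weight after conditioning:
  (X=1, Y=0, W=1, Z=0) weight 1/27
  (X=1, Y=0, W=1, Z=1) weight 1/54
  (X=1, Y=1, W=2, Z=0) weight 4/45
  (X=1, Y=1, W=2, Z=1) weight 1/45
  (X=2, Y=0, W=2, Z=0) weight 1/18
  (X=2, Y=0, W=2, Z=1) weight 1/36
  (X=2, Y=1, W=1, Z=0) weight 1/15
  (X=2, Y=1, W=1, Z=1) weight 1/60
  … 4 more
Group by W:
  weight(W=1) = 7/36
  weight(W=2) = 11/36
Total weight = 7/36 + 11/36 = 1/2
P(W=1 | obs) = 7/36 / 1/2 = 7/18
P(W=2 | obs) = 11/36 / 1/2 = 11/18

P(W = 2 | obs) = 11/18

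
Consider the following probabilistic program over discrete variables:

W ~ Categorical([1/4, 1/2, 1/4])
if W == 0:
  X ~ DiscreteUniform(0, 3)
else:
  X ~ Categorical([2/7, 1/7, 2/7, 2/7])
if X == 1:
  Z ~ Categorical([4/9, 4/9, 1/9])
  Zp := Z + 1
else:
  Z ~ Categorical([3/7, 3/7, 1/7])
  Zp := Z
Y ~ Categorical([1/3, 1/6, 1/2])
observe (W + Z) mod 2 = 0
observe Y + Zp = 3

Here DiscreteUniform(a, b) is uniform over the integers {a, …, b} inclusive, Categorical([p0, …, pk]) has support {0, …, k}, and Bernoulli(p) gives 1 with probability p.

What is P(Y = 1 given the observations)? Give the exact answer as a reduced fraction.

Enumerate traces; 14 have nonzero weight after conditioning:
  (W=0, X=0, Z=2, Y=1) weight 1/672
  (W=0, X=1, Z=0, Y=2) weight 1/72
  (W=0, X=1, Z=2, Y=0) weight 1/432
  (W=0, X=2, Z=2, Y=1) weight 1/672
  (W=0, X=3, Z=2, Y=1) weight 1/672
  (W=1, X=0, Z=1, Y=2) weight 3/98
  (W=1, X=1, Z=1, Y=1) weight 1/189
  (W=1, X=2, Z=1, Y=2) weight 3/98
  … 6 more
Group by Y:
  weight(Y=0) = 11/3024
  weight(Y=1) = 629/42336
  weight(Y=2) = 401/3528
Total weight = 11/3024 + 629/42336 + 401/3528 = 1865/14112
P(Y=0 | obs) = 11/3024 / 1865/14112 = 154/5595
P(Y=1 | obs) = 629/42336 / 1865/14112 = 629/5595
P(Y=2 | obs) = 401/3528 / 1865/14112 = 1604/1865

P(Y = 1 | obs) = 629/5595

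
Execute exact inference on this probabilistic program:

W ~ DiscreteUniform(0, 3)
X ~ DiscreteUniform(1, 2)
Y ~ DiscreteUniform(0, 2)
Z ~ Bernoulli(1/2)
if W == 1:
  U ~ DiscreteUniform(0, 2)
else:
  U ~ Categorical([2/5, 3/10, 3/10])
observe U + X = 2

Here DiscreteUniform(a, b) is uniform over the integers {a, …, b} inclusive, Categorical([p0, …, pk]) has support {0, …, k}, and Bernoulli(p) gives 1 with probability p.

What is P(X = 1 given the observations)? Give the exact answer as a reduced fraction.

Enumerate traces; 48 have nonzero weight after conditioning:
  (W=0, X=1, Y=0, Z=0, U=1) weight 1/160
  (W=0, X=1, Y=0, Z=1, U=1) weight 1/160
  (W=0, X=1, Y=1, Z=0, U=1) weight 1/160
  (W=0, X=1, Y=1, Z=1, U=1) weight 1/160
  (W=0, X=1, Y=2, Z=0, U=1) weight 1/160
  (W=0, X=1, Y=2, Z=1, U=1) weight 1/160
  (W=0, X=2, Y=0, Z=0, U=0) weight 1/120
  (W=0, X=2, Y=0, Z=1, U=0) weight 1/120
  … 40 more
Group by X:
  weight(X=1) = 37/240
  weight(X=2) = 23/120
Total weight = 37/240 + 23/120 = 83/240
P(X=1 | obs) = 37/240 / 83/240 = 37/83
P(X=2 | obs) = 23/120 / 83/240 = 46/83

P(X = 1 | obs) = 37/83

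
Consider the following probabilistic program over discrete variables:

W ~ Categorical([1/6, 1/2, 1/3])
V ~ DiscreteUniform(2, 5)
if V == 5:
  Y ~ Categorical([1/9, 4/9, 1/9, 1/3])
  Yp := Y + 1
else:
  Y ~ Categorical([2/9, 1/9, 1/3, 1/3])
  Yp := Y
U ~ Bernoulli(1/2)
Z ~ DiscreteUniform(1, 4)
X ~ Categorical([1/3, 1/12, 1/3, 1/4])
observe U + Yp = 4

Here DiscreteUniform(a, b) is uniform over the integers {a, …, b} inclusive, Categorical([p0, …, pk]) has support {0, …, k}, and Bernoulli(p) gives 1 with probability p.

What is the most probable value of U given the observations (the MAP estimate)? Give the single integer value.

Enumerate traces; 240 have nonzero weight after conditioning:
  (W=0, V=2, Y=3, U=1, Z=1, X=0) weight 1/1728
  (W=0, V=2, Y=3, U=1, Z=1, X=1) weight 1/6912
  (W=0, V=2, Y=3, U=1, Z=1, X=2) weight 1/1728
  (W=0, V=2, Y=3, U=1, Z=1, X=3) weight 1/2304
  (W=0, V=2, Y=3, U=1, Z=2, X=0) weight 1/1728
  (W=0, V=2, Y=3, U=1, Z=2, X=1) weight 1/6912
  (W=0, V=2, Y=3, U=1, Z=2, X=2) weight 1/1728
  (W=0, V=2, Y=3, U=1, Z=2, X=3) weight 1/2304
  (W=0, V=5, Y=3, U=0, Z=1, X=0) weight 1/1728
  … 231 more
Group by U:
  weight(U=0) = 1/24
  weight(U=1) = 5/36
Total weight = 1/24 + 5/36 = 13/72
P(U=0 | obs) = 1/24 / 13/72 = 3/13
P(U=1 | obs) = 5/36 / 13/72 = 10/13
argmax = 1

argmax_v P(U = v | obs) = 1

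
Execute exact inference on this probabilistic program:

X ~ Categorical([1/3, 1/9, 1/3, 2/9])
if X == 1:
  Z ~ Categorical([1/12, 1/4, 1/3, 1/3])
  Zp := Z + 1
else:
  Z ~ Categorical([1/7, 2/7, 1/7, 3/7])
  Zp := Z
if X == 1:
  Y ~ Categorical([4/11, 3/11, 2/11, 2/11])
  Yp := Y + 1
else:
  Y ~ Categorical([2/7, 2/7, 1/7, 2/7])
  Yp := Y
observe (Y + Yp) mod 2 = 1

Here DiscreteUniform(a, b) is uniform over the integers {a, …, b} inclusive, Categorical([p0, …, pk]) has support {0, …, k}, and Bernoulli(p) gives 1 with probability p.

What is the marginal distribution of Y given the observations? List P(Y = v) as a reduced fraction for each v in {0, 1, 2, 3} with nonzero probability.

P(Y=0) = 4/11, P(Y=1) = 3/11, P(Y=2) = 2/11, P(Y=3) = 2/11

Enumerate traces; 16 have nonzero weight after conditioning:
  (X=1, Z=0, Y=0) weight 1/297
  (X=1, Z=0, Y=1) weight 1/396
  (X=1, Z=0, Y=2) weight 1/594
  (X=1, Z=0, Y=3) weight 1/594
  (X=1, Z=1, Y=0) weight 1/99
  (X=1, Z=1, Y=1) weight 1/132
  (X=1, Z=1, Y=2) weight 1/198
  (X=1, Z=1, Y=3) weight 1/198
  … 8 more
Group by Y:
  weight(Y=0) = 4/99
  weight(Y=1) = 1/33
  weight(Y=2) = 2/99
  weight(Y=3) = 2/99
Total weight = 4/99 + 1/33 + 2/99 + 2/99 = 1/9
P(Y=0 | obs) = 4/99 / 1/9 = 4/11
P(Y=1 | obs) = 1/33 / 1/9 = 3/11
P(Y=2 | obs) = 2/99 / 1/9 = 2/11
P(Y=3 | obs) = 2/99 / 1/9 = 2/11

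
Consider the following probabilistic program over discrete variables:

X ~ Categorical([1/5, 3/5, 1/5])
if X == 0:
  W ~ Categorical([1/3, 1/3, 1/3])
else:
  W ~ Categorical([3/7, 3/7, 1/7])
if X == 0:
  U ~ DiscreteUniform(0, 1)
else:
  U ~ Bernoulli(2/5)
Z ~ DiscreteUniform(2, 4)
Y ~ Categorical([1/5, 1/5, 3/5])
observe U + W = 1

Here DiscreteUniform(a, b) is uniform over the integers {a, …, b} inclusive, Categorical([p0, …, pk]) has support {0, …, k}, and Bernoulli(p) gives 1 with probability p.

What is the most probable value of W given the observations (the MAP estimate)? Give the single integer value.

Enumerate traces; 54 have nonzero weight after conditioning:
  (X=0, W=0, U=1, Z=2, Y=0) weight 1/450
  (X=0, W=0, U=1, Z=2, Y=1) weight 1/450
  (X=0, W=0, U=1, Z=2, Y=2) weight 1/150
  (X=0, W=0, U=1, Z=3, Y=0) weight 1/450
  (X=0, W=0, U=1, Z=3, Y=1) weight 1/450
  (X=0, W=0, U=1, Z=3, Y=2) weight 1/150
  (X=0, W=0, U=1, Z=4, Y=0) weight 1/450
  (X=0, W=0, U=1, Z=4, Y=1) weight 1/450
  (X=0, W=1, U=0, Z=2, Y=0) weight 1/450
  … 45 more
Group by W:
  weight(W=0) = 179/1050
  weight(W=1) = 251/1050
Total weight = 179/1050 + 251/1050 = 43/105
P(W=0 | obs) = 179/1050 / 43/105 = 179/430
P(W=1 | obs) = 251/1050 / 43/105 = 251/430
argmax = 1

argmax_v P(W = v | obs) = 1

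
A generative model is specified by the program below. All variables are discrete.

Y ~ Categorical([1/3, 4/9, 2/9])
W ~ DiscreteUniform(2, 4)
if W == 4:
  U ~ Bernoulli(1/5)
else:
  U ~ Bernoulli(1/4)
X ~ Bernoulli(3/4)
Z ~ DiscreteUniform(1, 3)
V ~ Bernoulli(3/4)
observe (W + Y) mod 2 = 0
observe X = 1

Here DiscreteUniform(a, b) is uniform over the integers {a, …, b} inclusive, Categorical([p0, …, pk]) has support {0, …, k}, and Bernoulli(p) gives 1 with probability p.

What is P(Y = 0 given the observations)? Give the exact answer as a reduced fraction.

Enumerate traces; 60 have nonzero weight after conditioning:
  (Y=0, W=2, U=0, X=1, Z=1, V=0) weight 1/192
  (Y=0, W=2, U=0, X=1, Z=1, V=1) weight 1/64
  (Y=0, W=2, U=0, X=1, Z=2, V=0) weight 1/192
  (Y=0, W=2, U=0, X=1, Z=2, V=1) weight 1/64
  (Y=0, W=2, U=0, X=1, Z=3, V=0) weight 1/192
  (Y=0, W=2, U=0, X=1, Z=3, V=1) weight 1/64
  (Y=0, W=2, U=1, X=1, Z=1, V=0) weight 1/576
  (Y=0, W=2, U=1, X=1, Z=1, V=1) weight 1/192
  (Y=1, W=3, U=0, X=1, Z=1, V=0) weight 1/144
  (Y=2, W=2, U=0, X=1, Z=1, V=0) weight 1/288
  … 50 more
Group by Y:
  weight(Y=0) = 1/6
  weight(Y=1) = 1/9
  weight(Y=2) = 1/9
Total weight = 1/6 + 1/9 + 1/9 = 7/18
P(Y=0 | obs) = 1/6 / 7/18 = 3/7
P(Y=1 | obs) = 1/9 / 7/18 = 2/7
P(Y=2 | obs) = 1/9 / 7/18 = 2/7

P(Y = 0 | obs) = 3/7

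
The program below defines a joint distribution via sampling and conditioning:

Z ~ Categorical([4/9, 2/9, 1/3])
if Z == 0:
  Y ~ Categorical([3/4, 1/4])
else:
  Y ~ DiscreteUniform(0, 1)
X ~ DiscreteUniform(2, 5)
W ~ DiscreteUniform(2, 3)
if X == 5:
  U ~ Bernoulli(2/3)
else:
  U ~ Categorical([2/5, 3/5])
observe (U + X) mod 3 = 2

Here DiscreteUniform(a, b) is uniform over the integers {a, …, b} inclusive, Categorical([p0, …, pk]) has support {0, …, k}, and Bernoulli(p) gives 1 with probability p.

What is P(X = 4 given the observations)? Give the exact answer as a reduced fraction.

Enumerate traces; 36 have nonzero weight after conditioning:
  (Z=0, Y=0, X=2, W=2, U=0) weight 1/60
  (Z=0, Y=0, X=2, W=3, U=0) weight 1/60
  (Z=0, Y=0, X=4, W=2, U=1) weight 1/40
  (Z=0, Y=0, X=4, W=3, U=1) weight 1/40
  (Z=0, Y=0, X=5, W=2, U=0) weight 1/72
  (Z=0, Y=0, X=5, W=3, U=0) weight 1/72
  (Z=0, Y=1, X=2, W=2, U=0) weight 1/180
  (Z=0, Y=1, X=2, W=3, U=0) weight 1/180
  … 28 more
Group by X:
  weight(X=2) = 1/10
  weight(X=4) = 3/20
  weight(X=5) = 1/12
Total weight = 1/10 + 3/20 + 1/12 = 1/3
P(X=2 | obs) = 1/10 / 1/3 = 3/10
P(X=4 | obs) = 3/20 / 1/3 = 9/20
P(X=5 | obs) = 1/12 / 1/3 = 1/4

P(X = 4 | obs) = 9/20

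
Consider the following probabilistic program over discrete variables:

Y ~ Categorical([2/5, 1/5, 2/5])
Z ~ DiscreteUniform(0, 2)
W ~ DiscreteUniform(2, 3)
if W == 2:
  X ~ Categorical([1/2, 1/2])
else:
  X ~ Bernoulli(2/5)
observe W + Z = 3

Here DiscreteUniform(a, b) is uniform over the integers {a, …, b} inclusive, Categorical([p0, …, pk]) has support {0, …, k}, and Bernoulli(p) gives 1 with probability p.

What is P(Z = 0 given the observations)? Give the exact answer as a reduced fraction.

P(Z = 0 | obs) = 1/2

Enumerate traces; 12 have nonzero weight after conditioning:
  (Y=0, Z=0, W=3, X=0) weight 1/25
  (Y=0, Z=0, W=3, X=1) weight 2/75
  (Y=0, Z=1, W=2, X=0) weight 1/30
  (Y=0, Z=1, W=2, X=1) weight 1/30
  (Y=1, Z=0, W=3, X=0) weight 1/50
  (Y=1, Z=0, W=3, X=1) weight 1/75
  (Y=1, Z=1, W=2, X=0) weight 1/60
  (Y=1, Z=1, W=2, X=1) weight 1/60
  … 4 more
Group by Z:
  weight(Z=0) = 1/6
  weight(Z=1) = 1/6
Total weight = 1/6 + 1/6 = 1/3
P(Z=0 | obs) = 1/6 / 1/3 = 1/2
P(Z=1 | obs) = 1/6 / 1/3 = 1/2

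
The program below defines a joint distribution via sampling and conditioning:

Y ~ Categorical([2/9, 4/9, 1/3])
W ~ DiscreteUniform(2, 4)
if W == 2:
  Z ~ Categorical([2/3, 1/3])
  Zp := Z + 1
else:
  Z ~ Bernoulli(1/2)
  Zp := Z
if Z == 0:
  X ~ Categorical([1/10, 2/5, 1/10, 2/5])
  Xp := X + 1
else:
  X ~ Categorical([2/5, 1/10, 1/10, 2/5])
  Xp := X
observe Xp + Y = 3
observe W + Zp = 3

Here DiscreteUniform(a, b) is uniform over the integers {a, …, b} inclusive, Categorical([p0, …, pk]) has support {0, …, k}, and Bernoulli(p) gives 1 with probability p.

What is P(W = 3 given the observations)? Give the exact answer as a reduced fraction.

P(W = 3 | obs) = 3/7

Enumerate traces; 6 have nonzero weight after conditioning:
  (Y=0, W=2, Z=0, X=2) weight 2/405
  (Y=0, W=3, Z=0, X=2) weight 1/270
  (Y=1, W=2, Z=0, X=1) weight 16/405
  (Y=1, W=3, Z=0, X=1) weight 4/135
  (Y=2, W=2, Z=0, X=0) weight 1/135
  (Y=2, W=3, Z=0, X=0) weight 1/180
Group by W:
  weight(W=2) = 7/135
  weight(W=3) = 7/180
Total weight = 7/135 + 7/180 = 49/540
P(W=2 | obs) = 7/135 / 49/540 = 4/7
P(W=3 | obs) = 7/180 / 49/540 = 3/7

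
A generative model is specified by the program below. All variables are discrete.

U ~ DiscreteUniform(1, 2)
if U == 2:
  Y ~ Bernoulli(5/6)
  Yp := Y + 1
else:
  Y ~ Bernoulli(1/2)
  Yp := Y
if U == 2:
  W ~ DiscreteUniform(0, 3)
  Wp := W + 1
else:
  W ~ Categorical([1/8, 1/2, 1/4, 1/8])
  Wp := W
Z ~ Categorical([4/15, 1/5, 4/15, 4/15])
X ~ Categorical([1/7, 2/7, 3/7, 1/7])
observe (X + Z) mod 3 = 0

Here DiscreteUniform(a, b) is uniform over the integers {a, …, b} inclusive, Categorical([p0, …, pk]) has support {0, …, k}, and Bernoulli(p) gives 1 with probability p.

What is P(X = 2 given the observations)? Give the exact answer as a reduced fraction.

P(X = 2 | obs) = 3/11

Enumerate traces; 96 have nonzero weight after conditioning:
  (U=1, Y=0, W=0, Z=0, X=0) weight 1/840
  (U=1, Y=0, W=0, Z=0, X=3) weight 1/840
  (U=1, Y=0, W=0, Z=1, X=2) weight 3/1120
  (U=1, Y=0, W=0, Z=2, X=1) weight 1/420
  (U=1, Y=0, W=0, Z=3, X=0) weight 1/840
  (U=1, Y=0, W=0, Z=3, X=3) weight 1/840
  (U=1, Y=0, W=1, Z=0, X=0) weight 1/210
  (U=1, Y=0, W=1, Z=0, X=3) weight 1/210
  … 88 more
Group by X:
  weight(X=0) = 8/105
  weight(X=1) = 8/105
  weight(X=2) = 3/35
  weight(X=3) = 8/105
Total weight = 8/105 + 8/105 + 3/35 + 8/105 = 11/35
P(X=0 | obs) = 8/105 / 11/35 = 8/33
P(X=1 | obs) = 8/105 / 11/35 = 8/33
P(X=2 | obs) = 3/35 / 11/35 = 3/11
P(X=3 | obs) = 8/105 / 11/35 = 8/33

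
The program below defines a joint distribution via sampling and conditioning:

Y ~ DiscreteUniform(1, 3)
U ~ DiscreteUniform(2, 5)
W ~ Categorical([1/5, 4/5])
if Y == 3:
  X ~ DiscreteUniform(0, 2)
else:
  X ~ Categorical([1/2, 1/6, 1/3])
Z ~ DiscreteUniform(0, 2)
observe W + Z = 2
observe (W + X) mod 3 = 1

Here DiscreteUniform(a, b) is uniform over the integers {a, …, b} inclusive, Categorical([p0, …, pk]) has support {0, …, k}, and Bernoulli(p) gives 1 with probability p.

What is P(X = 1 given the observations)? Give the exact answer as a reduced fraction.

P(X = 1 | obs) = 1/9

Enumerate traces; 24 have nonzero weight after conditioning:
  (Y=1, U=2, W=0, X=1, Z=2) weight 1/1080
  (Y=1, U=2, W=1, X=0, Z=1) weight 1/90
  (Y=1, U=3, W=0, X=1, Z=2) weight 1/1080
  (Y=1, U=3, W=1, X=0, Z=1) weight 1/90
  (Y=1, U=4, W=0, X=1, Z=2) weight 1/1080
  (Y=1, U=4, W=1, X=0, Z=1) weight 1/90
  (Y=1, U=5, W=0, X=1, Z=2) weight 1/1080
  (Y=1, U=5, W=1, X=0, Z=1) weight 1/90
  … 16 more
Group by X:
  weight(X=0) = 16/135
  weight(X=1) = 2/135
Total weight = 16/135 + 2/135 = 2/15
P(X=0 | obs) = 16/135 / 2/15 = 8/9
P(X=1 | obs) = 2/135 / 2/15 = 1/9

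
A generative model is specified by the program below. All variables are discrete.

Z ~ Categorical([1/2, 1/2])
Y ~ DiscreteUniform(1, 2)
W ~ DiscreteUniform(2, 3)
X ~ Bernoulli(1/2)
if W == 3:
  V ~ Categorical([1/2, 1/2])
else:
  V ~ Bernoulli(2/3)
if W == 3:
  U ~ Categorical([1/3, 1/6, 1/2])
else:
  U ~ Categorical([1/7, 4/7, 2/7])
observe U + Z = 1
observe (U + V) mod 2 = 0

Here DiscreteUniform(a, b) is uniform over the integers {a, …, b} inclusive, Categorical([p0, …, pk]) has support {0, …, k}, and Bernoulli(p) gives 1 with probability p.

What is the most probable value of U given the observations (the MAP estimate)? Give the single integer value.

argmax_v P(U = v | obs) = 1

Enumerate traces; 16 have nonzero weight after conditioning:
  (Z=0, Y=1, W=2, X=0, V=1, U=1) weight 1/42
  (Z=0, Y=1, W=2, X=1, V=1, U=1) weight 1/42
  (Z=0, Y=1, W=3, X=0, V=1, U=1) weight 1/192
  (Z=0, Y=1, W=3, X=1, V=1, U=1) weight 1/192
  (Z=0, Y=2, W=2, X=0, V=1, U=1) weight 1/42
  (Z=0, Y=2, W=2, X=1, V=1, U=1) weight 1/42
  (Z=0, Y=2, W=3, X=0, V=1, U=1) weight 1/192
  (Z=0, Y=2, W=3, X=1, V=1, U=1) weight 1/192
  (Z=1, Y=1, W=2, X=0, V=0, U=0) weight 1/336
  … 7 more
Group by U:
  weight(U=0) = 3/56
  weight(U=1) = 13/112
Total weight = 3/56 + 13/112 = 19/112
P(U=0 | obs) = 3/56 / 19/112 = 6/19
P(U=1 | obs) = 13/112 / 19/112 = 13/19
argmax = 1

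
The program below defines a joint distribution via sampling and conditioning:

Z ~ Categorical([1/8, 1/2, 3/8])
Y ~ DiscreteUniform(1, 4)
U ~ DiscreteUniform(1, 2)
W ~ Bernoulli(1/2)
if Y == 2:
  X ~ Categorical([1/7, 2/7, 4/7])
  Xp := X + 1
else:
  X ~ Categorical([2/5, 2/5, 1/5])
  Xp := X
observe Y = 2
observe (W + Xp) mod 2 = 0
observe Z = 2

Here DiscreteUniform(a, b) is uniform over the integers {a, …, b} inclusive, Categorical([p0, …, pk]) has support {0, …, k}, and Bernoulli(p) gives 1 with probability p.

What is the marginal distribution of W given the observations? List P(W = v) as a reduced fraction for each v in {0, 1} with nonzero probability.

Enumerate traces; 6 have nonzero weight after conditioning:
  (Z=2, Y=2, U=1, W=0, X=1) weight 3/448
  (Z=2, Y=2, U=1, W=1, X=0) weight 3/896
  (Z=2, Y=2, U=1, W=1, X=2) weight 3/224
  (Z=2, Y=2, U=2, W=0, X=1) weight 3/448
  (Z=2, Y=2, U=2, W=1, X=0) weight 3/896
  (Z=2, Y=2, U=2, W=1, X=2) weight 3/224
Group by W:
  weight(W=0) = 3/224
  weight(W=1) = 15/448
Total weight = 3/224 + 15/448 = 3/64
P(W=0 | obs) = 3/224 / 3/64 = 2/7
P(W=1 | obs) = 15/448 / 3/64 = 5/7

P(W=0) = 2/7, P(W=1) = 5/7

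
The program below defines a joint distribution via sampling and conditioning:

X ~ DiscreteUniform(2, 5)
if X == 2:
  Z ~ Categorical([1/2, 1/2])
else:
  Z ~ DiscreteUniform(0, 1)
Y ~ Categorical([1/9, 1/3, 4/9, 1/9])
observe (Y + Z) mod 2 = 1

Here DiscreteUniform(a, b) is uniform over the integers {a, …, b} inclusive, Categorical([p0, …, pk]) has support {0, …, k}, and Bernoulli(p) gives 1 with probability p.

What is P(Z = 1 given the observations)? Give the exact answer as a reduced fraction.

P(Z = 1 | obs) = 5/9

Enumerate traces; 16 have nonzero weight after conditioning:
  (X=2, Z=0, Y=1) weight 1/24
  (X=2, Z=0, Y=3) weight 1/72
  (X=2, Z=1, Y=0) weight 1/72
  (X=2, Z=1, Y=2) weight 1/18
  (X=3, Z=0, Y=1) weight 1/24
  (X=3, Z=0, Y=3) weight 1/72
  (X=3, Z=1, Y=0) weight 1/72
  (X=3, Z=1, Y=2) weight 1/18
  … 8 more
Group by Z:
  weight(Z=0) = 2/9
  weight(Z=1) = 5/18
Total weight = 2/9 + 5/18 = 1/2
P(Z=0 | obs) = 2/9 / 1/2 = 4/9
P(Z=1 | obs) = 5/18 / 1/2 = 5/9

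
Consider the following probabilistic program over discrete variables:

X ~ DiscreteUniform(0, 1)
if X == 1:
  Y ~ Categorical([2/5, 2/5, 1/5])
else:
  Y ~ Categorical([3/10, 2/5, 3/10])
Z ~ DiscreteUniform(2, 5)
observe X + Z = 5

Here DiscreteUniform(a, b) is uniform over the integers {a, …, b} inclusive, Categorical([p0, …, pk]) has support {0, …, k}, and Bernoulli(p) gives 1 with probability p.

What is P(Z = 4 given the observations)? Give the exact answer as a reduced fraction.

P(Z = 4 | obs) = 1/2

Enumerate traces; 6 have nonzero weight after conditioning:
  (X=0, Y=0, Z=5) weight 3/80
  (X=0, Y=1, Z=5) weight 1/20
  (X=0, Y=2, Z=5) weight 3/80
  (X=1, Y=0, Z=4) weight 1/20
  (X=1, Y=1, Z=4) weight 1/20
  (X=1, Y=2, Z=4) weight 1/40
Group by Z:
  weight(Z=4) = 1/8
  weight(Z=5) = 1/8
Total weight = 1/8 + 1/8 = 1/4
P(Z=4 | obs) = 1/8 / 1/4 = 1/2
P(Z=5 | obs) = 1/8 / 1/4 = 1/2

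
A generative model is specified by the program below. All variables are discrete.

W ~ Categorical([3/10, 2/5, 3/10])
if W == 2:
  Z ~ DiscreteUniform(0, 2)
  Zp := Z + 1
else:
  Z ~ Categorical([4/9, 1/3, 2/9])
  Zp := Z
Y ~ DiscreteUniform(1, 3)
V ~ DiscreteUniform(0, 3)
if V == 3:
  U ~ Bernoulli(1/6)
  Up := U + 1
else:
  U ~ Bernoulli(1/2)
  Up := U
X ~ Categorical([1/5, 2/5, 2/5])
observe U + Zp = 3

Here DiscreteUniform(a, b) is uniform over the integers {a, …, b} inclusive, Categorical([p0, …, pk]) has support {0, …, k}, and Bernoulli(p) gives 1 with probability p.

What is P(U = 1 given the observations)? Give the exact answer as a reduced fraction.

Enumerate traces; 144 have nonzero weight after conditioning:
  (W=0, Z=2, Y=1, V=0, U=1, X=0) weight 1/1800
  (W=0, Z=2, Y=1, V=0, U=1, X=1) weight 1/900
  (W=0, Z=2, Y=1, V=0, U=1, X=2) weight 1/900
  (W=0, Z=2, Y=1, V=1, U=1, X=0) weight 1/1800
  (W=0, Z=2, Y=1, V=1, U=1, X=1) weight 1/900
  (W=0, Z=2, Y=1, V=1, U=1, X=2) weight 1/900
  (W=0, Z=2, Y=1, V=2, U=1, X=0) weight 1/1800
  (W=0, Z=2, Y=1, V=2, U=1, X=1) weight 1/900
  (W=2, Z=2, Y=1, V=0, U=0, X=0) weight 1/1200
  … 135 more
Group by U:
  weight(U=0) = 7/120
  weight(U=1) = 23/216
Total weight = 7/120 + 23/216 = 89/540
P(U=0 | obs) = 7/120 / 89/540 = 63/178
P(U=1 | obs) = 23/216 / 89/540 = 115/178

P(U = 1 | obs) = 115/178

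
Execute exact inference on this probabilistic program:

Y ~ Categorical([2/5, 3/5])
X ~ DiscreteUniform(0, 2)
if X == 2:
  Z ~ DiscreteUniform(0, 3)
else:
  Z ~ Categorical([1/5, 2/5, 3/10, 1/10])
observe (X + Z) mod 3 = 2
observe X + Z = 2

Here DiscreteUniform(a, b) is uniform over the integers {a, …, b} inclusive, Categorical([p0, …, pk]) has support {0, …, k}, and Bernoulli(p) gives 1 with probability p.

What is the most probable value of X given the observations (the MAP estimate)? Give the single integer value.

argmax_v P(X = v | obs) = 1

Enumerate traces; 6 have nonzero weight after conditioning:
  (Y=0, X=0, Z=2) weight 1/25
  (Y=0, X=1, Z=1) weight 4/75
  (Y=0, X=2, Z=0) weight 1/30
  (Y=1, X=0, Z=2) weight 3/50
  (Y=1, X=1, Z=1) weight 2/25
  (Y=1, X=2, Z=0) weight 1/20
Group by X:
  weight(X=0) = 1/10
  weight(X=1) = 2/15
  weight(X=2) = 1/12
Total weight = 1/10 + 2/15 + 1/12 = 19/60
P(X=0 | obs) = 1/10 / 19/60 = 6/19
P(X=1 | obs) = 2/15 / 19/60 = 8/19
P(X=2 | obs) = 1/12 / 19/60 = 5/19
argmax = 1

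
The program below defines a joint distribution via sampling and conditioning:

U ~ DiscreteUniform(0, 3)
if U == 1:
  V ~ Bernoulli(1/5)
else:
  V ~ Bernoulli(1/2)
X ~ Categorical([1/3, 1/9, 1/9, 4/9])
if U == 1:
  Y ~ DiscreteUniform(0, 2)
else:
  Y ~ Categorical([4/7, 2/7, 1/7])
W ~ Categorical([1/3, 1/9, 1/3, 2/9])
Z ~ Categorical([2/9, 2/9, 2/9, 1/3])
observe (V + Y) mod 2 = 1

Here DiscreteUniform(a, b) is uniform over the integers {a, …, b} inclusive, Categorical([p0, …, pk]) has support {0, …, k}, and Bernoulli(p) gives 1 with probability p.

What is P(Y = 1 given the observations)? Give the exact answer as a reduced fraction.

P(Y = 1 | obs) = 146/399

Enumerate traces; 768 have nonzero weight after conditioning:
  (U=0, V=0, X=0, Y=1, W=0, Z=0) weight 1/1134
  (U=0, V=0, X=0, Y=1, W=0, Z=1) weight 1/1134
  (U=0, V=0, X=0, Y=1, W=0, Z=2) weight 1/1134
  (U=0, V=0, X=0, Y=1, W=0, Z=3) weight 1/756
  (U=0, V=0, X=0, Y=1, W=1, Z=0) weight 1/3402
  (U=0, V=0, X=0, Y=1, W=1, Z=1) weight 1/3402
  (U=0, V=0, X=0, Y=1, W=1, Z=2) weight 1/3402
  (U=0, V=0, X=0, Y=1, W=1, Z=3) weight 1/2268
  (U=0, V=1, X=0, Y=0, W=0, Z=0) weight 1/567
  (U=0, V=1, X=0, Y=2, W=0, Z=0) weight 1/2268
  … 758 more
Group by Y:
  weight(Y=0) = 97/420
  weight(Y=1) = 73/420
  weight(Y=2) = 59/840
Total weight = 97/420 + 73/420 + 59/840 = 19/40
P(Y=0 | obs) = 97/420 / 19/40 = 194/399
P(Y=1 | obs) = 73/420 / 19/40 = 146/399
P(Y=2 | obs) = 59/840 / 19/40 = 59/399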